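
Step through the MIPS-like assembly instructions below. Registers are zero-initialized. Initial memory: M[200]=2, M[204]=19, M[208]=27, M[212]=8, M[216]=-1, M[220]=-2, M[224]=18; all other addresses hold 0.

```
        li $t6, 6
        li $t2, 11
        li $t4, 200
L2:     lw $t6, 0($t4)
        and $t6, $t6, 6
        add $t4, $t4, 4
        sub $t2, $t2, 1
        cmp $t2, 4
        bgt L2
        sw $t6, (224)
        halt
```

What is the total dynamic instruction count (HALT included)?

$t6=6
$t2=11
$t4=200
$t6=M[200]=2
$t6=2&6=2
$t4=200+4=204
$t2=11-1=10
cmp $t2, 4  (cmp 10,4)
bgt L2: taken
$t6=M[204]=19
$t6=19&6=2
$t4=204+4=208
$t2=10-1=9
cmp $t2, 4  (cmp 9,4)
bgt L2: taken
$t6=M[208]=27
$t6=27&6=2
$t4=208+4=212
$t2=9-1=8
cmp $t2, 4  (cmp 8,4)
bgt L2: taken
$t6=M[212]=8
$t6=8&6=0
$t4=212+4=216
$t2=8-1=7
cmp $t2, 4  (cmp 7,4)
bgt L2: taken
$t6=M[216]=-1
$t6=(-1)&6=6
$t4=216+4=220
$t2=7-1=6
cmp $t2, 4  (cmp 6,4)
bgt L2: taken
$t6=M[220]=-2
$t6=(-2)&6=6
$t4=220+4=224
$t2=6-1=5
cmp $t2, 4  (cmp 5,4)
bgt L2: taken
$t6=M[224]=18
$t6=18&6=2
$t4=224+4=228
$t2=5-1=4
cmp $t2, 4  (cmp 4,4)
bgt L2: not taken
sw $t6, (224) → M[224]=2
halt.
Total executed instructions: 47.

47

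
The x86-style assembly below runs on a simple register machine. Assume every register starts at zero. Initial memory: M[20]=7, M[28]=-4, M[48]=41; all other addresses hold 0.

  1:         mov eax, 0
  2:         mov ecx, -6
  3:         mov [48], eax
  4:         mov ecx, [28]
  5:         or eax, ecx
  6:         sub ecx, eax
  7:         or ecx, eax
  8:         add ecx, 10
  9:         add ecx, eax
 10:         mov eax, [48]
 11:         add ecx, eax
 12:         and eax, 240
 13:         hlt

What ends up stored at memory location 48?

eax=0
ecx=-6
mov [48], eax → M[48]=0
ecx=M[28]=-4
eax=0|(-4)=-4
ecx=(-4)-(-4)=0
ecx=0|(-4)=-4
ecx=(-4)+10=6
ecx=6+(-4)=2
eax=M[48]=0
ecx=2+0=2
eax=0&240=0
halt.

0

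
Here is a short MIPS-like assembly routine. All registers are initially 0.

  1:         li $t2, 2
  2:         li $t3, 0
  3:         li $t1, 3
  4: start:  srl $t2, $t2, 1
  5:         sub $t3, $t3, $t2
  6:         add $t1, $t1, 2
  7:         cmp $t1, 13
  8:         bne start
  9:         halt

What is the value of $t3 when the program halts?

li $t2, 2 → $t2=2
li $t3, 0 → $t3=0
li $t1, 3 → $t1=3
srl $t2, $t2, 1 → $t2=2>>1=1
sub $t3, $t3, $t2 → $t3=0-1=-1
add $t1, $t1, 2 → $t1=3+2=5
cmp $t1, 13  (cmp 5,13)
bne start: taken
srl $t2, $t2, 1 → $t2=1>>1=0
sub $t3, $t3, $t2 → $t3=(-1)-0=-1
add $t1, $t1, 2 → $t1=5+2=7
cmp $t1, 13  (cmp 7,13)
bne start: taken
srl $t2, $t2, 1 → $t2=0>>1=0
sub $t3, $t3, $t2 → $t3=(-1)-0=-1
add $t1, $t1, 2 → $t1=7+2=9
cmp $t1, 13  (cmp 9,13)
bne start: taken
srl $t2, $t2, 1 → $t2=0>>1=0
sub $t3, $t3, $t2 → $t3=(-1)-0=-1
add $t1, $t1, 2 → $t1=9+2=11
cmp $t1, 13  (cmp 11,13)
bne start: taken
srl $t2, $t2, 1 → $t2=0>>1=0
sub $t3, $t3, $t2 → $t3=(-1)-0=-1
add $t1, $t1, 2 → $t1=11+2=13
cmp $t1, 13  (cmp 13,13)
bne start: not taken
halt.

-1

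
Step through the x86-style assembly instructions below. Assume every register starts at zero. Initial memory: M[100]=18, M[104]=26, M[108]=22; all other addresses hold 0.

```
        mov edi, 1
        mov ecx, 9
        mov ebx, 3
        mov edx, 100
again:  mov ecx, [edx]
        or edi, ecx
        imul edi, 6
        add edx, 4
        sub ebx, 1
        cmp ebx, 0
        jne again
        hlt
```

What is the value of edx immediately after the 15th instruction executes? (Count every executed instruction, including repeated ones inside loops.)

after mov edi, 1: edi=1
after mov ecx, 9: ecx=9
after mov ebx, 3: ebx=3
after mov edx, 100: edx=100
after mov ecx, [edx]: ecx=M[100]=18
after or edi, ecx: edi=1|18=19
after imul edi, 6: edi=19*6=114
after add edx, 4: edx=100+4=104
after sub ebx, 1: ebx=3-1=2
cmp ebx, 0  (cmp 2,0)
jne again: taken
after mov ecx, [edx]: ecx=M[104]=26
after or edi, ecx: edi=114|26=122
after imul edi, 6: edi=122*6=732
after add edx, 4: edx=104+4=108
After step 15: edx = 108.

108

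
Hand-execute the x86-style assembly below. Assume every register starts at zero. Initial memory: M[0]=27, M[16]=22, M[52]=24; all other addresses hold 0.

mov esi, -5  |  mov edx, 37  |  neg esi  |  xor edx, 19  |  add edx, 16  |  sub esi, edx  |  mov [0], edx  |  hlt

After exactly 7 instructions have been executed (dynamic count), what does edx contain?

70

mov esi, -5 → esi=-5
mov edx, 37 → edx=37
neg esi → esi=-(-5)=5
xor edx, 19 → edx=37^19=54
add edx, 16 → edx=54+16=70
sub esi, edx → esi=5-70=-65
mov [0], edx → M[0]=70
After step 7: edx = 70.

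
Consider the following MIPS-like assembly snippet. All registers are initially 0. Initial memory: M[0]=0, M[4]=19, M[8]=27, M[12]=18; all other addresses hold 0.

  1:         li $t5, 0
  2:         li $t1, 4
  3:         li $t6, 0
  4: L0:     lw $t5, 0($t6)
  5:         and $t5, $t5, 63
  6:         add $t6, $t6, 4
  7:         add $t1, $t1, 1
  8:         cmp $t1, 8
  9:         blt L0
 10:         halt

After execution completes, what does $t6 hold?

$t5=0
$t1=4
$t6=0
$t5=M[0]=0
$t5=0&63=0
$t6=0+4=4
$t1=4+1=5
cmp $t1, 8  (cmp 5,8)
blt L0: taken
$t5=M[4]=19
$t5=19&63=19
$t6=4+4=8
$t1=5+1=6
cmp $t1, 8  (cmp 6,8)
blt L0: taken
$t5=M[8]=27
$t5=27&63=27
$t6=8+4=12
$t1=6+1=7
cmp $t1, 8  (cmp 7,8)
blt L0: taken
$t5=M[12]=18
$t5=18&63=18
$t6=12+4=16
$t1=7+1=8
cmp $t1, 8  (cmp 8,8)
blt L0: not taken
halt.

16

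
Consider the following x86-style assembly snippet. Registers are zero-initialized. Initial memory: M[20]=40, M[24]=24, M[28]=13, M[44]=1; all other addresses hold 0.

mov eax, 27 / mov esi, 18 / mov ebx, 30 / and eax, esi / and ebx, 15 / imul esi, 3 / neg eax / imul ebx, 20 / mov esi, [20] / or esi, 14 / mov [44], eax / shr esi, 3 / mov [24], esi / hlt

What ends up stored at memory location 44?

eax=27
esi=18
ebx=30
eax=27&18=18
ebx=30&15=14
esi=18*3=54
eax=-(18)=-18
ebx=14*20=280
esi=M[20]=40
esi=40|14=46
mov [44], eax → M[44]=-18
esi=46>>3=5
mov [24], esi → M[24]=5
halt.

-18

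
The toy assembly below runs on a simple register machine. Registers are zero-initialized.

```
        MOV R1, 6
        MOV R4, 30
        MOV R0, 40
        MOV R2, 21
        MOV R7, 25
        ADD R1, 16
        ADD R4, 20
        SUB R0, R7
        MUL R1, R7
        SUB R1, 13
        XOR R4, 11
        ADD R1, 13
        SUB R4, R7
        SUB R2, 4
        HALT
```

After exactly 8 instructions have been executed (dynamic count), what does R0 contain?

MOV R1, 6 → R1=6
MOV R4, 30 → R4=30
MOV R0, 40 → R0=40
MOV R2, 21 → R2=21
MOV R7, 25 → R7=25
ADD R1, 16 → R1=6+16=22
ADD R4, 20 → R4=30+20=50
SUB R0, R7 → R0=40-25=15
After step 8: R0 = 15.

15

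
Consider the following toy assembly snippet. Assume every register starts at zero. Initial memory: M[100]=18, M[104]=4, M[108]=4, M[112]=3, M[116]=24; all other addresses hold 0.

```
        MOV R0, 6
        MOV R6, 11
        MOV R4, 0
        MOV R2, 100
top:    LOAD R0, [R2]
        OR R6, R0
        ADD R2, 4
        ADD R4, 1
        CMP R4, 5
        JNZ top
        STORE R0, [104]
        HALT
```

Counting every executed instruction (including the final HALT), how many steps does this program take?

36

MOV R0, 6 → R0=6
MOV R6, 11 → R6=11
MOV R4, 0 → R4=0
MOV R2, 100 → R2=100
LOAD R0, [R2] → R0=M[100]=18
OR R6, R0 → R6=11|18=27
ADD R2, 4 → R2=100+4=104
ADD R4, 1 → R4=0+1=1
CMP R4, 5  (cmp 1,5)
JNZ top: taken
LOAD R0, [R2] → R0=M[104]=4
OR R6, R0 → R6=27|4=31
ADD R2, 4 → R2=104+4=108
ADD R4, 1 → R4=1+1=2
CMP R4, 5  (cmp 2,5)
JNZ top: taken
LOAD R0, [R2] → R0=M[108]=4
OR R6, R0 → R6=31|4=31
ADD R2, 4 → R2=108+4=112
ADD R4, 1 → R4=2+1=3
CMP R4, 5  (cmp 3,5)
JNZ top: taken
LOAD R0, [R2] → R0=M[112]=3
OR R6, R0 → R6=31|3=31
ADD R2, 4 → R2=112+4=116
ADD R4, 1 → R4=3+1=4
CMP R4, 5  (cmp 4,5)
JNZ top: taken
LOAD R0, [R2] → R0=M[116]=24
OR R6, R0 → R6=31|24=31
ADD R2, 4 → R2=116+4=120
ADD R4, 1 → R4=4+1=5
CMP R4, 5  (cmp 5,5)
JNZ top: not taken
STORE R0, [104] → M[104]=24
halt.
Total executed instructions: 36.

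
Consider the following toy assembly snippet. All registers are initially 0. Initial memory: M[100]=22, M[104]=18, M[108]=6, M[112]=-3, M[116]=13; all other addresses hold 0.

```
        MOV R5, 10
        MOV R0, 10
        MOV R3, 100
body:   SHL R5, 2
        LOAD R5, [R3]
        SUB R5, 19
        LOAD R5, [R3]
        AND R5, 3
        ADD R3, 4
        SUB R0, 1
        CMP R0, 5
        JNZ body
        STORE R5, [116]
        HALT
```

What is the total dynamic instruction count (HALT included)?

50

MOV R5, 10 → R5=10
MOV R0, 10 → R0=10
MOV R3, 100 → R3=100
SHL R5, 2 → R5=10<<2=40
LOAD R5, [R3] → R5=M[100]=22
SUB R5, 19 → R5=22-19=3
LOAD R5, [R3] → R5=M[100]=22
AND R5, 3 → R5=22&3=2
ADD R3, 4 → R3=100+4=104
SUB R0, 1 → R0=10-1=9
CMP R0, 5  (cmp 9,5)
JNZ body: taken
SHL R5, 2 → R5=2<<2=8
LOAD R5, [R3] → R5=M[104]=18
SUB R5, 19 → R5=18-19=-1
LOAD R5, [R3] → R5=M[104]=18
AND R5, 3 → R5=18&3=2
ADD R3, 4 → R3=104+4=108
SUB R0, 1 → R0=9-1=8
CMP R0, 5  (cmp 8,5)
JNZ body: taken
SHL R5, 2 → R5=2<<2=8
LOAD R5, [R3] → R5=M[108]=6
SUB R5, 19 → R5=6-19=-13
LOAD R5, [R3] → R5=M[108]=6
AND R5, 3 → R5=6&3=2
ADD R3, 4 → R3=108+4=112
SUB R0, 1 → R0=8-1=7
CMP R0, 5  (cmp 7,5)
JNZ body: taken
SHL R5, 2 → R5=2<<2=8
LOAD R5, [R3] → R5=M[112]=-3
SUB R5, 19 → R5=(-3)-19=-22
LOAD R5, [R3] → R5=M[112]=-3
AND R5, 3 → R5=(-3)&3=1
ADD R3, 4 → R3=112+4=116
SUB R0, 1 → R0=7-1=6
CMP R0, 5  (cmp 6,5)
JNZ body: taken
SHL R5, 2 → R5=1<<2=4
LOAD R5, [R3] → R5=M[116]=13
SUB R5, 19 → R5=13-19=-6
LOAD R5, [R3] → R5=M[116]=13
AND R5, 3 → R5=13&3=1
ADD R3, 4 → R3=116+4=120
SUB R0, 1 → R0=6-1=5
CMP R0, 5  (cmp 5,5)
JNZ body: not taken
STORE R5, [116] → M[116]=1
halt.
Total executed instructions: 50.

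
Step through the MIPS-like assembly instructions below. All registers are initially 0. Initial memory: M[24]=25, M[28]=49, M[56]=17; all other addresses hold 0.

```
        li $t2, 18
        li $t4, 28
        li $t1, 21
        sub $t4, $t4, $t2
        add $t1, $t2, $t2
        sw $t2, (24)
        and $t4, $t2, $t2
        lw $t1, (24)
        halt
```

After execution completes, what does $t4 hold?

18

after li $t2, 18: $t2=18
after li $t4, 28: $t4=28
after li $t1, 21: $t1=21
after sub $t4, $t4, $t2: $t4=28-18=10
after add $t1, $t2, $t2: $t1=18+18=36
sw $t2, (24) → M[24]=18
after and $t4, $t2, $t2: $t4=18&18=18
after lw $t1, (24): $t1=M[24]=18
halt.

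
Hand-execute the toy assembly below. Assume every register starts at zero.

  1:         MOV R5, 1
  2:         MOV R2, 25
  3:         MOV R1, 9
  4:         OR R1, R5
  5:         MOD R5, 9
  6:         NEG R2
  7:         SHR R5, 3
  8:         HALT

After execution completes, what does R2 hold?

-25

after MOV R5, 1: R5=1
after MOV R2, 25: R2=25
after MOV R1, 9: R1=9
after OR R1, R5: R1=9|1=9
after MOD R5, 9: R5=1%9=1
after NEG R2: R2=-(25)=-25
after SHR R5, 3: R5=1>>3=0
halt.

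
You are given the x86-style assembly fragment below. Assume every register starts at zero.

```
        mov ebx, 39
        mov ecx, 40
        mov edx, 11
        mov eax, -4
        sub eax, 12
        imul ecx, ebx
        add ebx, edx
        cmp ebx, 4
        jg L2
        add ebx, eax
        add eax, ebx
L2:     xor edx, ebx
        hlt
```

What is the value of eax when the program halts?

-16

mov ebx, 39 → ebx=39
mov ecx, 40 → ecx=40
mov edx, 11 → edx=11
mov eax, -4 → eax=-4
sub eax, 12 → eax=(-4)-12=-16
imul ecx, ebx → ecx=40*39=1560
add ebx, edx → ebx=39+11=50
cmp ebx, 4  (cmp 50,4)
jg L2: taken
xor edx, ebx → edx=11^50=57
halt.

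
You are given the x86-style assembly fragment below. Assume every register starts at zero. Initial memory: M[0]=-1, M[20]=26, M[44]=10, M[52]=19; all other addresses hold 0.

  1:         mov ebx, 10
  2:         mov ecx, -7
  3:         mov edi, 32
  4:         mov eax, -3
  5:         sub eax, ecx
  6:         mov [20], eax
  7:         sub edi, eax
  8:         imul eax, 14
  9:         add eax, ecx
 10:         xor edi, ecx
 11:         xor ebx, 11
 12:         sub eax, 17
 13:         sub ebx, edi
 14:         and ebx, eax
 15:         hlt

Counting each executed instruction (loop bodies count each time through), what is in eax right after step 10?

49

mov ebx, 10 → ebx=10
mov ecx, -7 → ecx=-7
mov edi, 32 → edi=32
mov eax, -3 → eax=-3
sub eax, ecx → eax=(-3)-(-7)=4
mov [20], eax → M[20]=4
sub edi, eax → edi=32-4=28
imul eax, 14 → eax=4*14=56
add eax, ecx → eax=56+(-7)=49
xor edi, ecx → edi=28^(-7)=-27
After step 10: eax = 49.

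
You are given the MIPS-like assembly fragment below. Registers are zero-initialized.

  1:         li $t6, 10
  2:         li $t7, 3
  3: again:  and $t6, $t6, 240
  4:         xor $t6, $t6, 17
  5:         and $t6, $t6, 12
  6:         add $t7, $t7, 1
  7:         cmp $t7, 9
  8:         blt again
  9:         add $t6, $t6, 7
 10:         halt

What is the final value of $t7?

9

li $t6, 10 → $t6=10
li $t7, 3 → $t7=3
and $t6, $t6, 240 → $t6=10&240=0
xor $t6, $t6, 17 → $t6=0^17=17
and $t6, $t6, 12 → $t6=17&12=0
add $t7, $t7, 1 → $t7=3+1=4
cmp $t7, 9  (cmp 4,9)
blt again: taken
and $t6, $t6, 240 → $t6=0&240=0
xor $t6, $t6, 17 → $t6=0^17=17
and $t6, $t6, 12 → $t6=17&12=0
add $t7, $t7, 1 → $t7=4+1=5
cmp $t7, 9  (cmp 5,9)
blt again: taken
and $t6, $t6, 240 → $t6=0&240=0
xor $t6, $t6, 17 → $t6=0^17=17
and $t6, $t6, 12 → $t6=17&12=0
add $t7, $t7, 1 → $t7=5+1=6
cmp $t7, 9  (cmp 6,9)
blt again: taken
and $t6, $t6, 240 → $t6=0&240=0
xor $t6, $t6, 17 → $t6=0^17=17
and $t6, $t6, 12 → $t6=17&12=0
add $t7, $t7, 1 → $t7=6+1=7
cmp $t7, 9  (cmp 7,9)
blt again: taken
and $t6, $t6, 240 → $t6=0&240=0
xor $t6, $t6, 17 → $t6=0^17=17
and $t6, $t6, 12 → $t6=17&12=0
add $t7, $t7, 1 → $t7=7+1=8
cmp $t7, 9  (cmp 8,9)
blt again: taken
and $t6, $t6, 240 → $t6=0&240=0
xor $t6, $t6, 17 → $t6=0^17=17
and $t6, $t6, 12 → $t6=17&12=0
add $t7, $t7, 1 → $t7=8+1=9
cmp $t7, 9  (cmp 9,9)
blt again: not taken
add $t6, $t6, 7 → $t6=0+7=7
halt.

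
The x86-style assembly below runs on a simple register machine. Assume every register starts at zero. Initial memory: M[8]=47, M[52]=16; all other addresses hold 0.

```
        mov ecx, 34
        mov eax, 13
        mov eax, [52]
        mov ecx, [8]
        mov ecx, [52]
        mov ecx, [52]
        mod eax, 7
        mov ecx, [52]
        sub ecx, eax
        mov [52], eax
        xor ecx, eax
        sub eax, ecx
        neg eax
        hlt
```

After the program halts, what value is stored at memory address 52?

2

ecx=34
eax=13
eax=M[52]=16
ecx=M[8]=47
ecx=M[52]=16
ecx=M[52]=16
eax=16%7=2
ecx=M[52]=16
ecx=16-2=14
mov [52], eax → M[52]=2
ecx=14^2=12
eax=2-12=-10
eax=-(-10)=10
halt.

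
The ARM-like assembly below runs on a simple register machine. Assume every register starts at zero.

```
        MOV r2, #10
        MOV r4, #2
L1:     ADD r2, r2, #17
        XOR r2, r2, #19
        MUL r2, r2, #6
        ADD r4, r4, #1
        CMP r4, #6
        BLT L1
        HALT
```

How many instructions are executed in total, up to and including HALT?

27

after MOV r2, #10: r2=10
after MOV r4, #2: r4=2
after ADD r2, r2, #17: r2=10+17=27
after XOR r2, r2, #19: r2=27^19=8
after MUL r2, r2, #6: r2=8*6=48
after ADD r4, r4, #1: r4=2+1=3
CMP r4, #6  (cmp 3,6)
BLT L1: taken
after ADD r2, r2, #17: r2=48+17=65
after XOR r2, r2, #19: r2=65^19=82
after MUL r2, r2, #6: r2=82*6=492
after ADD r4, r4, #1: r4=3+1=4
CMP r4, #6  (cmp 4,6)
BLT L1: taken
after ADD r2, r2, #17: r2=492+17=509
after XOR r2, r2, #19: r2=509^19=494
after MUL r2, r2, #6: r2=494*6=2964
after ADD r4, r4, #1: r4=4+1=5
CMP r4, #6  (cmp 5,6)
BLT L1: taken
after ADD r2, r2, #17: r2=2964+17=2981
after XOR r2, r2, #19: r2=2981^19=2998
after MUL r2, r2, #6: r2=2998*6=17988
after ADD r4, r4, #1: r4=5+1=6
CMP r4, #6  (cmp 6,6)
BLT L1: not taken
halt.
Total executed instructions: 27.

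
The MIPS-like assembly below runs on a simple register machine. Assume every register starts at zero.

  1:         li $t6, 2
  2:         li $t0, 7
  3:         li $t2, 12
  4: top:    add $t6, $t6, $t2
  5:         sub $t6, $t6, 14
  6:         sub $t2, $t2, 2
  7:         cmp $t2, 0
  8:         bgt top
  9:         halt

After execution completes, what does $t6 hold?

-40

$t6=2
$t0=7
$t2=12
$t6=2+12=14
$t6=14-14=0
$t2=12-2=10
cmp $t2, 0  (cmp 10,0)
bgt top: taken
$t6=0+10=10
$t6=10-14=-4
$t2=10-2=8
cmp $t2, 0  (cmp 8,0)
bgt top: taken
$t6=(-4)+8=4
$t6=4-14=-10
$t2=8-2=6
cmp $t2, 0  (cmp 6,0)
bgt top: taken
$t6=(-10)+6=-4
$t6=(-4)-14=-18
$t2=6-2=4
cmp $t2, 0  (cmp 4,0)
bgt top: taken
$t6=(-18)+4=-14
$t6=(-14)-14=-28
$t2=4-2=2
cmp $t2, 0  (cmp 2,0)
bgt top: taken
$t6=(-28)+2=-26
$t6=(-26)-14=-40
$t2=2-2=0
cmp $t2, 0  (cmp 0,0)
bgt top: not taken
halt.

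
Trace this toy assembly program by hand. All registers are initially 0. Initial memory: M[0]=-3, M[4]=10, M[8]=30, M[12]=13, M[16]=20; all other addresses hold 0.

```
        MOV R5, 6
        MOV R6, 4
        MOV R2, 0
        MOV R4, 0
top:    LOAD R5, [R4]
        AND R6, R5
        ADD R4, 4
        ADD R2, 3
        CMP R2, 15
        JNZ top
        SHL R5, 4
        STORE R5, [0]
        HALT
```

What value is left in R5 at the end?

MOV R5, 6 → R5=6
MOV R6, 4 → R6=4
MOV R2, 0 → R2=0
MOV R4, 0 → R4=0
LOAD R5, [R4] → R5=M[0]=-3
AND R6, R5 → R6=4&(-3)=4
ADD R4, 4 → R4=0+4=4
ADD R2, 3 → R2=0+3=3
CMP R2, 15  (cmp 3,15)
JNZ top: taken
LOAD R5, [R4] → R5=M[4]=10
AND R6, R5 → R6=4&10=0
ADD R4, 4 → R4=4+4=8
ADD R2, 3 → R2=3+3=6
CMP R2, 15  (cmp 6,15)
JNZ top: taken
LOAD R5, [R4] → R5=M[8]=30
AND R6, R5 → R6=0&30=0
ADD R4, 4 → R4=8+4=12
ADD R2, 3 → R2=6+3=9
CMP R2, 15  (cmp 9,15)
JNZ top: taken
LOAD R5, [R4] → R5=M[12]=13
AND R6, R5 → R6=0&13=0
ADD R4, 4 → R4=12+4=16
ADD R2, 3 → R2=9+3=12
CMP R2, 15  (cmp 12,15)
JNZ top: taken
LOAD R5, [R4] → R5=M[16]=20
AND R6, R5 → R6=0&20=0
ADD R4, 4 → R4=16+4=20
ADD R2, 3 → R2=12+3=15
CMP R2, 15  (cmp 15,15)
JNZ top: not taken
SHL R5, 4 → R5=20<<4=320
STORE R5, [0] → M[0]=320
halt.

320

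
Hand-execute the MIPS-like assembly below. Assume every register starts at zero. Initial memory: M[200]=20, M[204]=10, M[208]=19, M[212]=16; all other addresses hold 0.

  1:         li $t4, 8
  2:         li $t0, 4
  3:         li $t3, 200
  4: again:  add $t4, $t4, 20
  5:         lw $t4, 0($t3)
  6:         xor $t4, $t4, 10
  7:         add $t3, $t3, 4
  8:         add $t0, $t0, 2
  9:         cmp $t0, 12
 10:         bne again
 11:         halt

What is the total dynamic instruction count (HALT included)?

$t4=8
$t0=4
$t3=200
$t4=8+20=28
$t4=M[200]=20
$t4=20^10=30
$t3=200+4=204
$t0=4+2=6
cmp $t0, 12  (cmp 6,12)
bne again: taken
$t4=30+20=50
$t4=M[204]=10
$t4=10^10=0
$t3=204+4=208
$t0=6+2=8
cmp $t0, 12  (cmp 8,12)
bne again: taken
$t4=0+20=20
$t4=M[208]=19
$t4=19^10=25
$t3=208+4=212
$t0=8+2=10
cmp $t0, 12  (cmp 10,12)
bne again: taken
$t4=25+20=45
$t4=M[212]=16
$t4=16^10=26
$t3=212+4=216
$t0=10+2=12
cmp $t0, 12  (cmp 12,12)
bne again: not taken
halt.
Total executed instructions: 32.

32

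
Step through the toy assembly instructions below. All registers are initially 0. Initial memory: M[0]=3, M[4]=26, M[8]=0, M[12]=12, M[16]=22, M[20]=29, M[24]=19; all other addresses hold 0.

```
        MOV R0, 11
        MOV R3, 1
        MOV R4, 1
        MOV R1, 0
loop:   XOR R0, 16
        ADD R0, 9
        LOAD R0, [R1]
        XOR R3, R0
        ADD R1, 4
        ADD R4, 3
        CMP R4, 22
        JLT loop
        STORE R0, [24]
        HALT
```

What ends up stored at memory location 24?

19

MOV R0, 11 → R0=11
MOV R3, 1 → R3=1
MOV R4, 1 → R4=1
MOV R1, 0 → R1=0
XOR R0, 16 → R0=11^16=27
ADD R0, 9 → R0=27+9=36
LOAD R0, [R1] → R0=M[0]=3
XOR R3, R0 → R3=1^3=2
ADD R1, 4 → R1=0+4=4
ADD R4, 3 → R4=1+3=4
CMP R4, 22  (cmp 4,22)
JLT loop: taken
XOR R0, 16 → R0=3^16=19
ADD R0, 9 → R0=19+9=28
LOAD R0, [R1] → R0=M[4]=26
XOR R3, R0 → R3=2^26=24
ADD R1, 4 → R1=4+4=8
ADD R4, 3 → R4=4+3=7
CMP R4, 22  (cmp 7,22)
JLT loop: taken
XOR R0, 16 → R0=26^16=10
ADD R0, 9 → R0=10+9=19
LOAD R0, [R1] → R0=M[8]=0
XOR R3, R0 → R3=24^0=24
ADD R1, 4 → R1=8+4=12
ADD R4, 3 → R4=7+3=10
CMP R4, 22  (cmp 10,22)
JLT loop: taken
XOR R0, 16 → R0=0^16=16
ADD R0, 9 → R0=16+9=25
LOAD R0, [R1] → R0=M[12]=12
XOR R3, R0 → R3=24^12=20
ADD R1, 4 → R1=12+4=16
ADD R4, 3 → R4=10+3=13
CMP R4, 22  (cmp 13,22)
JLT loop: taken
XOR R0, 16 → R0=12^16=28
ADD R0, 9 → R0=28+9=37
LOAD R0, [R1] → R0=M[16]=22
XOR R3, R0 → R3=20^22=2
ADD R1, 4 → R1=16+4=20
ADD R4, 3 → R4=13+3=16
CMP R4, 22  (cmp 16,22)
JLT loop: taken
XOR R0, 16 → R0=22^16=6
ADD R0, 9 → R0=6+9=15
LOAD R0, [R1] → R0=M[20]=29
XOR R3, R0 → R3=2^29=31
ADD R1, 4 → R1=20+4=24
ADD R4, 3 → R4=16+3=19
CMP R4, 22  (cmp 19,22)
JLT loop: taken
XOR R0, 16 → R0=29^16=13
ADD R0, 9 → R0=13+9=22
LOAD R0, [R1] → R0=M[24]=19
XOR R3, R0 → R3=31^19=12
ADD R1, 4 → R1=24+4=28
ADD R4, 3 → R4=19+3=22
CMP R4, 22  (cmp 22,22)
JLT loop: not taken
STORE R0, [24] → M[24]=19
halt.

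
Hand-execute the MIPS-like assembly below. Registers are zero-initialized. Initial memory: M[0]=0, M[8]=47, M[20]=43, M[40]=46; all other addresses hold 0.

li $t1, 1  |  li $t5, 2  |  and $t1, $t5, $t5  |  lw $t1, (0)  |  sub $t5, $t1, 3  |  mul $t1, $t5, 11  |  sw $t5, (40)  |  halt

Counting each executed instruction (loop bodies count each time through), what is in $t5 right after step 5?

-3

li $t1, 1 → $t1=1
li $t5, 2 → $t5=2
and $t1, $t5, $t5 → $t1=2&2=2
lw $t1, (0) → $t1=M[0]=0
sub $t5, $t1, 3 → $t5=0-3=-3
After step 5: $t5 = -3.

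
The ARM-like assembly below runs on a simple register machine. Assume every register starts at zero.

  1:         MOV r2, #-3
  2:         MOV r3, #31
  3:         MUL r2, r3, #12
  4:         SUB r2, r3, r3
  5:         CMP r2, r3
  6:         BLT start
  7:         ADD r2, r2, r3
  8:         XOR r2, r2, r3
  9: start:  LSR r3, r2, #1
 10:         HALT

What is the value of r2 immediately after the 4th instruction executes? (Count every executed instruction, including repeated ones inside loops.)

0

MOV r2, #-3 → r2=-3
MOV r3, #31 → r3=31
MUL r2, r3, #12 → r2=31*12=372
SUB r2, r3, r3 → r2=31-31=0
After step 4: r2 = 0.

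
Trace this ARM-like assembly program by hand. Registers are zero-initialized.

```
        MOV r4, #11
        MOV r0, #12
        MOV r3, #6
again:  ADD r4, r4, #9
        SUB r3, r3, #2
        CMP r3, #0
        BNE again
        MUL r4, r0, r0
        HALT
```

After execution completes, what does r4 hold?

MOV r4, #11 → r4=11
MOV r0, #12 → r0=12
MOV r3, #6 → r3=6
ADD r4, r4, #9 → r4=11+9=20
SUB r3, r3, #2 → r3=6-2=4
CMP r3, #0  (cmp 4,0)
BNE again: taken
ADD r4, r4, #9 → r4=20+9=29
SUB r3, r3, #2 → r3=4-2=2
CMP r3, #0  (cmp 2,0)
BNE again: taken
ADD r4, r4, #9 → r4=29+9=38
SUB r3, r3, #2 → r3=2-2=0
CMP r3, #0  (cmp 0,0)
BNE again: not taken
MUL r4, r0, r0 → r4=12*12=144
halt.

144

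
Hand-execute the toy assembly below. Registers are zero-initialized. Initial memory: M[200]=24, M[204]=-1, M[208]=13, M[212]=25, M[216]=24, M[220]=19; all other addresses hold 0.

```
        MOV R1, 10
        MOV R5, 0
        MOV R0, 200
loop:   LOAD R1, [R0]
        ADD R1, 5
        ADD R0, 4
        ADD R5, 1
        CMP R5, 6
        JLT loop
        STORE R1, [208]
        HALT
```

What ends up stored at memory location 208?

24

MOV R1, 10 → R1=10
MOV R5, 0 → R5=0
MOV R0, 200 → R0=200
LOAD R1, [R0] → R1=M[200]=24
ADD R1, 5 → R1=24+5=29
ADD R0, 4 → R0=200+4=204
ADD R5, 1 → R5=0+1=1
CMP R5, 6  (cmp 1,6)
JLT loop: taken
LOAD R1, [R0] → R1=M[204]=-1
ADD R1, 5 → R1=(-1)+5=4
ADD R0, 4 → R0=204+4=208
ADD R5, 1 → R5=1+1=2
CMP R5, 6  (cmp 2,6)
JLT loop: taken
LOAD R1, [R0] → R1=M[208]=13
ADD R1, 5 → R1=13+5=18
ADD R0, 4 → R0=208+4=212
ADD R5, 1 → R5=2+1=3
CMP R5, 6  (cmp 3,6)
JLT loop: taken
LOAD R1, [R0] → R1=M[212]=25
ADD R1, 5 → R1=25+5=30
ADD R0, 4 → R0=212+4=216
ADD R5, 1 → R5=3+1=4
CMP R5, 6  (cmp 4,6)
JLT loop: taken
LOAD R1, [R0] → R1=M[216]=24
ADD R1, 5 → R1=24+5=29
ADD R0, 4 → R0=216+4=220
ADD R5, 1 → R5=4+1=5
CMP R5, 6  (cmp 5,6)
JLT loop: taken
LOAD R1, [R0] → R1=M[220]=19
ADD R1, 5 → R1=19+5=24
ADD R0, 4 → R0=220+4=224
ADD R5, 1 → R5=5+1=6
CMP R5, 6  (cmp 6,6)
JLT loop: not taken
STORE R1, [208] → M[208]=24
halt.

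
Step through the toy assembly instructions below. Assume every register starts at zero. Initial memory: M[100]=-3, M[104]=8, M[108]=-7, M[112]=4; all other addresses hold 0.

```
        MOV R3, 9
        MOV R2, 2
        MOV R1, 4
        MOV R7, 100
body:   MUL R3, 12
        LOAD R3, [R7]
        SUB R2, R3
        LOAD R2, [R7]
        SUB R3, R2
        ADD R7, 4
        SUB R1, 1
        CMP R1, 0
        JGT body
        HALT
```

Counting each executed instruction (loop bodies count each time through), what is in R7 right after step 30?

112

R3=9
R2=2
R1=4
R7=100
R3=9*12=108
R3=M[100]=-3
R2=2-(-3)=5
R2=M[100]=-3
R3=(-3)-(-3)=0
R7=100+4=104
R1=4-1=3
CMP R1, 0  (cmp 3,0)
JGT body: taken
R3=0*12=0
R3=M[104]=8
R2=(-3)-8=-11
R2=M[104]=8
R3=8-8=0
R7=104+4=108
R1=3-1=2
CMP R1, 0  (cmp 2,0)
JGT body: taken
R3=0*12=0
R3=M[108]=-7
R2=8-(-7)=15
R2=M[108]=-7
R3=(-7)-(-7)=0
R7=108+4=112
R1=2-1=1
CMP R1, 0  (cmp 1,0)
After step 30: R7 = 112.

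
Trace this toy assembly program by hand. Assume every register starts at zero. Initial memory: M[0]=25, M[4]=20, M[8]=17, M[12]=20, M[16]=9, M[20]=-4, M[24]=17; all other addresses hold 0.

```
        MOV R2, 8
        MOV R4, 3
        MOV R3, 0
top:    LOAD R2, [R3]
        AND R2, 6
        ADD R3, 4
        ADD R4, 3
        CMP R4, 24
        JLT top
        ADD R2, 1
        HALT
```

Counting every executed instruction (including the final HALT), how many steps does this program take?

R2=8
R4=3
R3=0
R2=M[0]=25
R2=25&6=0
R3=0+4=4
R4=3+3=6
CMP R4, 24  (cmp 6,24)
JLT top: taken
R2=M[4]=20
R2=20&6=4
R3=4+4=8
R4=6+3=9
CMP R4, 24  (cmp 9,24)
JLT top: taken
R2=M[8]=17
R2=17&6=0
R3=8+4=12
R4=9+3=12
CMP R4, 24  (cmp 12,24)
JLT top: taken
R2=M[12]=20
R2=20&6=4
R3=12+4=16
R4=12+3=15
CMP R4, 24  (cmp 15,24)
JLT top: taken
R2=M[16]=9
R2=9&6=0
R3=16+4=20
R4=15+3=18
CMP R4, 24  (cmp 18,24)
JLT top: taken
R2=M[20]=-4
R2=(-4)&6=4
R3=20+4=24
R4=18+3=21
CMP R4, 24  (cmp 21,24)
JLT top: taken
R2=M[24]=17
R2=17&6=0
R3=24+4=28
R4=21+3=24
CMP R4, 24  (cmp 24,24)
JLT top: not taken
R2=0+1=1
halt.
Total executed instructions: 47.

47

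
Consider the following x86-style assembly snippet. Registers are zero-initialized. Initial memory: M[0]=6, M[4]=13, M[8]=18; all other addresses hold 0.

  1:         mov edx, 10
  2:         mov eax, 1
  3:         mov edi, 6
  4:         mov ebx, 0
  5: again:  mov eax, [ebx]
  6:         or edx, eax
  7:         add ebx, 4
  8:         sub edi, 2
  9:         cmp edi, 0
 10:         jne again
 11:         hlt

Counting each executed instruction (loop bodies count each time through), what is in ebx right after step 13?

mov edx, 10 → edx=10
mov eax, 1 → eax=1
mov edi, 6 → edi=6
mov ebx, 0 → ebx=0
mov eax, [ebx] → eax=M[0]=6
or edx, eax → edx=10|6=14
add ebx, 4 → ebx=0+4=4
sub edi, 2 → edi=6-2=4
cmp edi, 0  (cmp 4,0)
jne again: taken
mov eax, [ebx] → eax=M[4]=13
or edx, eax → edx=14|13=15
add ebx, 4 → ebx=4+4=8
After step 13: ebx = 8.

8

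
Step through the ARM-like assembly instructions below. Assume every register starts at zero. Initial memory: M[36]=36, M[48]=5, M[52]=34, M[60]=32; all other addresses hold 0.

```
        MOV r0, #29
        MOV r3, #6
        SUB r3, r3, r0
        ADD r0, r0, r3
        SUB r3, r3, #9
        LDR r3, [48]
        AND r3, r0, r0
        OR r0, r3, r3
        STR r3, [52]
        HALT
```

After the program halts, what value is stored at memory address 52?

6

MOV r0, #29 → r0=29
MOV r3, #6 → r3=6
SUB r3, r3, r0 → r3=6-29=-23
ADD r0, r0, r3 → r0=29+(-23)=6
SUB r3, r3, #9 → r3=(-23)-9=-32
LDR r3, [48] → r3=M[48]=5
AND r3, r0, r0 → r3=6&6=6
OR r0, r3, r3 → r0=6|6=6
STR r3, [52] → M[52]=6
halt.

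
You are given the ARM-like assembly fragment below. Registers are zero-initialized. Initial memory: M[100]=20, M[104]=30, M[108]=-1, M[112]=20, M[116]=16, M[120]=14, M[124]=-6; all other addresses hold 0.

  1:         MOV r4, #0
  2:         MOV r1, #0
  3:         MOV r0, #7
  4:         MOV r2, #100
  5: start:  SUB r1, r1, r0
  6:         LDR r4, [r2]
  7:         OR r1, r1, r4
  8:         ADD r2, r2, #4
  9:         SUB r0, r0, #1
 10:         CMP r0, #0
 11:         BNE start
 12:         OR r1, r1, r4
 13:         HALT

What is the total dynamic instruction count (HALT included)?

55

after MOV r4, #0: r4=0
after MOV r1, #0: r1=0
after MOV r0, #7: r0=7
after MOV r2, #100: r2=100
after SUB r1, r1, r0: r1=0-7=-7
after LDR r4, [r2]: r4=M[100]=20
after OR r1, r1, r4: r1=(-7)|20=-3
after ADD r2, r2, #4: r2=100+4=104
after SUB r0, r0, #1: r0=7-1=6
CMP r0, #0  (cmp 6,0)
BNE start: taken
after SUB r1, r1, r0: r1=(-3)-6=-9
after LDR r4, [r2]: r4=M[104]=30
after OR r1, r1, r4: r1=(-9)|30=-1
after ADD r2, r2, #4: r2=104+4=108
after SUB r0, r0, #1: r0=6-1=5
CMP r0, #0  (cmp 5,0)
BNE start: taken
after SUB r1, r1, r0: r1=(-1)-5=-6
after LDR r4, [r2]: r4=M[108]=-1
after OR r1, r1, r4: r1=(-6)|(-1)=-1
after ADD r2, r2, #4: r2=108+4=112
after SUB r0, r0, #1: r0=5-1=4
CMP r0, #0  (cmp 4,0)
BNE start: taken
after SUB r1, r1, r0: r1=(-1)-4=-5
after LDR r4, [r2]: r4=M[112]=20
after OR r1, r1, r4: r1=(-5)|20=-1
after ADD r2, r2, #4: r2=112+4=116
after SUB r0, r0, #1: r0=4-1=3
CMP r0, #0  (cmp 3,0)
BNE start: taken
after SUB r1, r1, r0: r1=(-1)-3=-4
after LDR r4, [r2]: r4=M[116]=16
after OR r1, r1, r4: r1=(-4)|16=-4
after ADD r2, r2, #4: r2=116+4=120
after SUB r0, r0, #1: r0=3-1=2
CMP r0, #0  (cmp 2,0)
BNE start: taken
after SUB r1, r1, r0: r1=(-4)-2=-6
after LDR r4, [r2]: r4=M[120]=14
after OR r1, r1, r4: r1=(-6)|14=-2
after ADD r2, r2, #4: r2=120+4=124
after SUB r0, r0, #1: r0=2-1=1
CMP r0, #0  (cmp 1,0)
BNE start: taken
after SUB r1, r1, r0: r1=(-2)-1=-3
after LDR r4, [r2]: r4=M[124]=-6
after OR r1, r1, r4: r1=(-3)|(-6)=-1
after ADD r2, r2, #4: r2=124+4=128
after SUB r0, r0, #1: r0=1-1=0
CMP r0, #0  (cmp 0,0)
BNE start: not taken
after OR r1, r1, r4: r1=(-1)|(-6)=-1
halt.
Total executed instructions: 55.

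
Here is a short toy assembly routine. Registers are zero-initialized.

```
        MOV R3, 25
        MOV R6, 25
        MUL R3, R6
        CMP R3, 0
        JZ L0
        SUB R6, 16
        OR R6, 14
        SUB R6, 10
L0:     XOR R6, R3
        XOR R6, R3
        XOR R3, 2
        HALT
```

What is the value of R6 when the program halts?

5

MOV R3, 25 → R3=25
MOV R6, 25 → R6=25
MUL R3, R6 → R3=25*25=625
CMP R3, 0  (cmp 625,0)
JZ L0: not taken
SUB R6, 16 → R6=25-16=9
OR R6, 14 → R6=9|14=15
SUB R6, 10 → R6=15-10=5
XOR R6, R3 → R6=5^625=628
XOR R6, R3 → R6=628^625=5
XOR R3, 2 → R3=625^2=627
halt.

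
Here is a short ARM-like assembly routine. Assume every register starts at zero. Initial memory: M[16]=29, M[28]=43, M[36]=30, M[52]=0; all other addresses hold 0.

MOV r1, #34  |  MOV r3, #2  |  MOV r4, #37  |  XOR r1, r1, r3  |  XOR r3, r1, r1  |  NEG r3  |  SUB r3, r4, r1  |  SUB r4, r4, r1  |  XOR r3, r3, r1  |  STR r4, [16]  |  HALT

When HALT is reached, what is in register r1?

MOV r1, #34 → r1=34
MOV r3, #2 → r3=2
MOV r4, #37 → r4=37
XOR r1, r1, r3 → r1=34^2=32
XOR r3, r1, r1 → r3=32^32=0
NEG r3 → r3=-(0)=0
SUB r3, r4, r1 → r3=37-32=5
SUB r4, r4, r1 → r4=37-32=5
XOR r3, r3, r1 → r3=5^32=37
STR r4, [16] → M[16]=5
halt.

32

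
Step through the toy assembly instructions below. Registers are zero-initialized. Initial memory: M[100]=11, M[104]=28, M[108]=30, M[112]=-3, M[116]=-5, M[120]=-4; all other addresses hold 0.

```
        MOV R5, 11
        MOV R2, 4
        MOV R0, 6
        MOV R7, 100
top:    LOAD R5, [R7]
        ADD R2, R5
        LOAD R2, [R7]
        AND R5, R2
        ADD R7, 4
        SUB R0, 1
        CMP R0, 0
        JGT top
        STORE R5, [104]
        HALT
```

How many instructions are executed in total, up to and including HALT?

54

MOV R5, 11 → R5=11
MOV R2, 4 → R2=4
MOV R0, 6 → R0=6
MOV R7, 100 → R7=100
LOAD R5, [R7] → R5=M[100]=11
ADD R2, R5 → R2=4+11=15
LOAD R2, [R7] → R2=M[100]=11
AND R5, R2 → R5=11&11=11
ADD R7, 4 → R7=100+4=104
SUB R0, 1 → R0=6-1=5
CMP R0, 0  (cmp 5,0)
JGT top: taken
LOAD R5, [R7] → R5=M[104]=28
ADD R2, R5 → R2=11+28=39
LOAD R2, [R7] → R2=M[104]=28
AND R5, R2 → R5=28&28=28
ADD R7, 4 → R7=104+4=108
SUB R0, 1 → R0=5-1=4
CMP R0, 0  (cmp 4,0)
JGT top: taken
LOAD R5, [R7] → R5=M[108]=30
ADD R2, R5 → R2=28+30=58
LOAD R2, [R7] → R2=M[108]=30
AND R5, R2 → R5=30&30=30
ADD R7, 4 → R7=108+4=112
SUB R0, 1 → R0=4-1=3
CMP R0, 0  (cmp 3,0)
JGT top: taken
LOAD R5, [R7] → R5=M[112]=-3
ADD R2, R5 → R2=30+(-3)=27
LOAD R2, [R7] → R2=M[112]=-3
AND R5, R2 → R5=(-3)&(-3)=-3
ADD R7, 4 → R7=112+4=116
SUB R0, 1 → R0=3-1=2
CMP R0, 0  (cmp 2,0)
JGT top: taken
LOAD R5, [R7] → R5=M[116]=-5
ADD R2, R5 → R2=(-3)+(-5)=-8
LOAD R2, [R7] → R2=M[116]=-5
AND R5, R2 → R5=(-5)&(-5)=-5
ADD R7, 4 → R7=116+4=120
SUB R0, 1 → R0=2-1=1
CMP R0, 0  (cmp 1,0)
JGT top: taken
LOAD R5, [R7] → R5=M[120]=-4
ADD R2, R5 → R2=(-5)+(-4)=-9
LOAD R2, [R7] → R2=M[120]=-4
AND R5, R2 → R5=(-4)&(-4)=-4
ADD R7, 4 → R7=120+4=124
SUB R0, 1 → R0=1-1=0
CMP R0, 0  (cmp 0,0)
JGT top: not taken
STORE R5, [104] → M[104]=-4
halt.
Total executed instructions: 54.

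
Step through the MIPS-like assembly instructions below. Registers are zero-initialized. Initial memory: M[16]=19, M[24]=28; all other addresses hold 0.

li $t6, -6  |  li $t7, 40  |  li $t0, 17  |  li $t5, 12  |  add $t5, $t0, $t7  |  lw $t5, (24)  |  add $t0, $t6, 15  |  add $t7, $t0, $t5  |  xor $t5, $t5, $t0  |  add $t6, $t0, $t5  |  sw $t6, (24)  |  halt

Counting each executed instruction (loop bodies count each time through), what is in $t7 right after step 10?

37

after li $t6, -6: $t6=-6
after li $t7, 40: $t7=40
after li $t0, 17: $t0=17
after li $t5, 12: $t5=12
after add $t5, $t0, $t7: $t5=17+40=57
after lw $t5, (24): $t5=M[24]=28
after add $t0, $t6, 15: $t0=(-6)+15=9
after add $t7, $t0, $t5: $t7=9+28=37
after xor $t5, $t5, $t0: $t5=28^9=21
after add $t6, $t0, $t5: $t6=9+21=30
After step 10: $t7 = 37.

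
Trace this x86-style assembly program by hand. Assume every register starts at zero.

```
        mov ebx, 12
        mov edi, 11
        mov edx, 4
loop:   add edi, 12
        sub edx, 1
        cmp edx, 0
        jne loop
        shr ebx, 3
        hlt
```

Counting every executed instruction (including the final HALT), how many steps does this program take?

after mov ebx, 12: ebx=12
after mov edi, 11: edi=11
after mov edx, 4: edx=4
after add edi, 12: edi=11+12=23
after sub edx, 1: edx=4-1=3
cmp edx, 0  (cmp 3,0)
jne loop: taken
after add edi, 12: edi=23+12=35
after sub edx, 1: edx=3-1=2
cmp edx, 0  (cmp 2,0)
jne loop: taken
after add edi, 12: edi=35+12=47
after sub edx, 1: edx=2-1=1
cmp edx, 0  (cmp 1,0)
jne loop: taken
after add edi, 12: edi=47+12=59
after sub edx, 1: edx=1-1=0
cmp edx, 0  (cmp 0,0)
jne loop: not taken
after shr ebx, 3: ebx=12>>3=1
halt.
Total executed instructions: 21.

21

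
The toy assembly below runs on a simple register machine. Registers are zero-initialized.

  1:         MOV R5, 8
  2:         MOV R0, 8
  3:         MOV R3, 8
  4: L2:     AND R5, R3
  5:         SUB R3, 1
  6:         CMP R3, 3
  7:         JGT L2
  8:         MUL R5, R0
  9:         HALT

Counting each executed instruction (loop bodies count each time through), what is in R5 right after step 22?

0

MOV R5, 8 → R5=8
MOV R0, 8 → R0=8
MOV R3, 8 → R3=8
AND R5, R3 → R5=8&8=8
SUB R3, 1 → R3=8-1=7
CMP R3, 3  (cmp 7,3)
JGT L2: taken
AND R5, R3 → R5=8&7=0
SUB R3, 1 → R3=7-1=6
CMP R3, 3  (cmp 6,3)
JGT L2: taken
AND R5, R3 → R5=0&6=0
SUB R3, 1 → R3=6-1=5
CMP R3, 3  (cmp 5,3)
JGT L2: taken
AND R5, R3 → R5=0&5=0
SUB R3, 1 → R3=5-1=4
CMP R3, 3  (cmp 4,3)
JGT L2: taken
AND R5, R3 → R5=0&4=0
SUB R3, 1 → R3=4-1=3
CMP R3, 3  (cmp 3,3)
After step 22: R5 = 0.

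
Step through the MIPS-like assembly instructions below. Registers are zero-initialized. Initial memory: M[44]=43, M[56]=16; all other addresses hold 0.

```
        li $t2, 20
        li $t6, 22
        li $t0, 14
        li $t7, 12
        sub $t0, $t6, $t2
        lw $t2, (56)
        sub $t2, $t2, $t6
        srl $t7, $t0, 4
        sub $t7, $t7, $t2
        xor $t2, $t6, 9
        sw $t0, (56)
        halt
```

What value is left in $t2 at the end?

31

$t2=20
$t6=22
$t0=14
$t7=12
$t0=22-20=2
$t2=M[56]=16
$t2=16-22=-6
$t7=2>>4=0
$t7=0-(-6)=6
$t2=22^9=31
sw $t0, (56) → M[56]=2
halt.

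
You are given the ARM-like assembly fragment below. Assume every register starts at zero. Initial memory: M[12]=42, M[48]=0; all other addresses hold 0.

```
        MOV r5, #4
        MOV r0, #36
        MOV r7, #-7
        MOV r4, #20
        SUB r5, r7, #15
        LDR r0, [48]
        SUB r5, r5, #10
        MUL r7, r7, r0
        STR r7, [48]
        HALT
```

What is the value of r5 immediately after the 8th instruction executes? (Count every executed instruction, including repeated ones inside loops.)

-32

r5=4
r0=36
r7=-7
r4=20
r5=(-7)-15=-22
r0=M[48]=0
r5=(-22)-10=-32
r7=(-7)*0=0
After step 8: r5 = -32.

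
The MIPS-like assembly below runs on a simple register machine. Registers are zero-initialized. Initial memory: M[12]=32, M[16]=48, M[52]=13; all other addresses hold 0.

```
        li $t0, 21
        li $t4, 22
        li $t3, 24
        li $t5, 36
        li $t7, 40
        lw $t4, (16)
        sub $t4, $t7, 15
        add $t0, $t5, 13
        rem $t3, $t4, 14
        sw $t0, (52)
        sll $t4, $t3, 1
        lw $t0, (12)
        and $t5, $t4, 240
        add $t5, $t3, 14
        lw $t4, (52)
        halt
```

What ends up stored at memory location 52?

49

li $t0, 21 → $t0=21
li $t4, 22 → $t4=22
li $t3, 24 → $t3=24
li $t5, 36 → $t5=36
li $t7, 40 → $t7=40
lw $t4, (16) → $t4=M[16]=48
sub $t4, $t7, 15 → $t4=40-15=25
add $t0, $t5, 13 → $t0=36+13=49
rem $t3, $t4, 14 → $t3=25%14=11
sw $t0, (52) → M[52]=49
sll $t4, $t3, 1 → $t4=11<<1=22
lw $t0, (12) → $t0=M[12]=32
and $t5, $t4, 240 → $t5=22&240=16
add $t5, $t3, 14 → $t5=11+14=25
lw $t4, (52) → $t4=M[52]=49
halt.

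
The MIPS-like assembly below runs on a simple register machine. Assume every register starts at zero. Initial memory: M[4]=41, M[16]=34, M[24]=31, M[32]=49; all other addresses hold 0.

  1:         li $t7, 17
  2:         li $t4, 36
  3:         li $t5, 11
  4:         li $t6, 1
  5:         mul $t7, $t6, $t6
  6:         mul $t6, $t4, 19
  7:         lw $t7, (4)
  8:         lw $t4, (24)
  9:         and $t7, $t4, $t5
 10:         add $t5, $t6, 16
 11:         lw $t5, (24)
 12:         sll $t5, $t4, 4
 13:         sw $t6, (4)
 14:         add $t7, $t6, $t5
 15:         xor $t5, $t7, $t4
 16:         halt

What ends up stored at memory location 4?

684

after li $t7, 17: $t7=17
after li $t4, 36: $t4=36
after li $t5, 11: $t5=11
after li $t6, 1: $t6=1
after mul $t7, $t6, $t6: $t7=1*1=1
after mul $t6, $t4, 19: $t6=36*19=684
after lw $t7, (4): $t7=M[4]=41
after lw $t4, (24): $t4=M[24]=31
after and $t7, $t4, $t5: $t7=31&11=11
after add $t5, $t6, 16: $t5=684+16=700
after lw $t5, (24): $t5=M[24]=31
after sll $t5, $t4, 4: $t5=31<<4=496
sw $t6, (4) → M[4]=684
after add $t7, $t6, $t5: $t7=684+496=1180
after xor $t5, $t7, $t4: $t5=1180^31=1155
halt.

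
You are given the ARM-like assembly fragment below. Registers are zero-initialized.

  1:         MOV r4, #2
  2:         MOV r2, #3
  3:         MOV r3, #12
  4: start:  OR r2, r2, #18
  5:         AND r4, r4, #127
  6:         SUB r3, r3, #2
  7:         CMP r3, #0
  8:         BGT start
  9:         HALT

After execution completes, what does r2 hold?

19

r4=2
r2=3
r3=12
r2=3|18=19
r4=2&127=2
r3=12-2=10
CMP r3, #0  (cmp 10,0)
BGT start: taken
r2=19|18=19
r4=2&127=2
r3=10-2=8
CMP r3, #0  (cmp 8,0)
BGT start: taken
r2=19|18=19
r4=2&127=2
r3=8-2=6
CMP r3, #0  (cmp 6,0)
BGT start: taken
r2=19|18=19
r4=2&127=2
r3=6-2=4
CMP r3, #0  (cmp 4,0)
BGT start: taken
r2=19|18=19
r4=2&127=2
r3=4-2=2
CMP r3, #0  (cmp 2,0)
BGT start: taken
r2=19|18=19
r4=2&127=2
r3=2-2=0
CMP r3, #0  (cmp 0,0)
BGT start: not taken
halt.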